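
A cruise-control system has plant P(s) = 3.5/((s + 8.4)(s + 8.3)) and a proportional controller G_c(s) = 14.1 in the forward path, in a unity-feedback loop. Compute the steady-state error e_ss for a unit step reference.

0.586

The loop is type 0. Static position error constant K_pos = G_c(0)·P(0) = 14.1·0.0502 = 0.7078.
Steady-state error to a unit step: e_ss = 1/(1+K_pos) = 1/1.708 = 0.586.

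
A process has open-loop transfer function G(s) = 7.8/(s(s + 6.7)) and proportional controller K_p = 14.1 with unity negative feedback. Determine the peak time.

T_p = 0.316 s

Closed-loop characteristic equation: s² + 6.7s + 110 = 0, so ω_n = 10.49 rad/s and ζ = 6.7/(2·10.49) = 0.3194.
Damped frequency ω_d = ω_n√(1−ζ²) = 9.938 rad/s, so peak time T_p = π/ω_d = 0.316 s.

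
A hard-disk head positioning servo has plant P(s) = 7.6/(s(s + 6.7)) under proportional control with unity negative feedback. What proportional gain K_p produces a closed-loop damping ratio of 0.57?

Closed-loop characteristic equation: s² + 6.7s + K_p·7.6 = 0.
So ω_n = √(7.6K_p) and 2ζω_n = 6.7, giving ζ = 6.7/(2√(7.6K_p)).
Setting ζ = 0.57: √(7.6K_p) = 6.7/(2·0.57) = 5.877, so K_p = 34.54/7.6 = 4.54.

K_p = 4.54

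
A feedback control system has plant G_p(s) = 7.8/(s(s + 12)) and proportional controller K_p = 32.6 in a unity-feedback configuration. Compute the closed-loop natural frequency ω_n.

ω_n = 15.9 rad/s

With unity feedback the closed-loop characteristic equation is s² + 12s + 32.6·7.8 = s² + 12s + 254.3 = 0.
So ω_n² = 254.3 ⇒ ω_n = 15.95 rad/s, and ζ = 12/(2ω_n) = 0.376.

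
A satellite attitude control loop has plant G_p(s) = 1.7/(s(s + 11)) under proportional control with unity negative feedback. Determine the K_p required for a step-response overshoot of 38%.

From %OS = 100·exp(−πζ/√(1−ζ²)) = 38%, ζ = −ln(0.38)/√(π²+ln²(0.38)) = 0.2943.
Characteristic equation s² + 11s + 1.7K_p = 0 gives ζ = 11/(2√(1.7K_p)).
Setting ζ = 0.2943: √(1.7K_p) = 11/(2·0.2943) = 18.69, so K_p = 349.1/1.7 = 205.

K_p = 205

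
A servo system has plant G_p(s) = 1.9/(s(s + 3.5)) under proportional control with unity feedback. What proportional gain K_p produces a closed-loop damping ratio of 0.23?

K_p = 30.5

Closed-loop characteristic equation: s² + 3.5s + K_p·1.9 = 0.
So ω_n = √(1.9K_p) and 2ζω_n = 3.5, giving ζ = 3.5/(2√(1.9K_p)).
Setting ζ = 0.23: √(1.9K_p) = 3.5/(2·0.23) = 7.609, so K_p = 57.89/1.9 = 30.5.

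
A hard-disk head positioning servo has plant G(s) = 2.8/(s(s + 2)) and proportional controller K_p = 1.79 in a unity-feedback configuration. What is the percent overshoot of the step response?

20.8%

From 1 + K_pG(s) = 0: s² + 2s + 5.012 = 0 ⇒ ω_n = 2.239, ζ = 0.4467.
%OS = 100·exp(−πζ/√(1−ζ²)) = 100·exp(−π·0.4467/√0.8005) = 20.8%.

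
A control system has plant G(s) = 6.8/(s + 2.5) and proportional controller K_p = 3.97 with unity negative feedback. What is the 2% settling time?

Closed-loop transfer function: T(s) = K_p·G(s)/(1 + K_p·G(s)) = 27/(s + 2.5 + 27) = 27/(s + 29.5).
Time constant τ = 1/29.5 = 0.0339 s, so the 2% settling time is about 4τ = 0.136 s.

T_s ≈ 0.136 s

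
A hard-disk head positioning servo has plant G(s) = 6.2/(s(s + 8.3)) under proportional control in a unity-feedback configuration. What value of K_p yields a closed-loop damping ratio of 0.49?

Closed-loop characteristic equation: s² + 8.3s + K_p·6.2 = 0.
So ω_n = √(6.2K_p) and 2ζω_n = 8.3, giving ζ = 8.3/(2√(6.2K_p)).
Setting ζ = 0.49: √(6.2K_p) = 8.3/(2·0.49) = 8.469, so K_p = 71.73/6.2 = 11.6.

K_p = 11.6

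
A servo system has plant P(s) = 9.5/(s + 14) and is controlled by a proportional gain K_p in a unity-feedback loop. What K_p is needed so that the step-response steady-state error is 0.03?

K_p = 47.6

Steady-state error for a unit step on this type-0 loop is 1/(1 + K_p·P(0)).
P(0) = 0.6786. Require 1/(1 + K_p·0.6786) = 0.03, so 1 + 0.6786·K_p = 33.33.
K_p = (33.33 − 1)/0.6786 = 47.6.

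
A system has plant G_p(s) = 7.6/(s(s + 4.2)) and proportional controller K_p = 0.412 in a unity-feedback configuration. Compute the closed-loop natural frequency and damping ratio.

ω_n = 1.77 rad/s, ζ = 1.19

With unity feedback the closed-loop characteristic equation is s² + 4.2s + 0.412·7.6 = s² + 4.2s + 3.131 = 0.
Matching s² + 2ζω_n s + ω_n²: ω_n = √3.131 = 1.77 rad/s and 2ζω_n = 4.2, so ζ = 4.2/(2·1.77) = 1.19.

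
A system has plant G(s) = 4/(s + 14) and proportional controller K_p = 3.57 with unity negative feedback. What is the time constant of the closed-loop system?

Closed-loop transfer function: T(s) = K_p·G(s)/(1 + K_p·G(s)) = 14.28/(s + 14 + 14.28) = 14.28/(s + 28.28).
Time constant τ = 1/28.28 = 0.0354 s.

τ = 0.0354 s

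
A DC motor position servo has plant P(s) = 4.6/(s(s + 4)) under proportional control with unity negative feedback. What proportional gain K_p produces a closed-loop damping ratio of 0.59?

Closed-loop characteristic equation: s² + 4s + K_p·4.6 = 0.
So ω_n = √(4.6K_p) and 2ζω_n = 4, giving ζ = 4/(2√(4.6K_p)).
Setting ζ = 0.59: √(4.6K_p) = 4/(2·0.59) = 3.39, so K_p = 11.49/4.6 = 2.5.

K_p = 2.5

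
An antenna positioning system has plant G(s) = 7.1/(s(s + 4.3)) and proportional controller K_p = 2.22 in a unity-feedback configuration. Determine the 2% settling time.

T_s ≈ 1.86 s

Closed-loop characteristic equation: s² + 4.3s + 15.76 = 0, so ω_n = 3.97 rad/s and ζ = 4.3/(2·3.97) = 0.5415.
2% settling time T_s ≈ 4/(ζω_n) = 4/2.15 = 1.86 s.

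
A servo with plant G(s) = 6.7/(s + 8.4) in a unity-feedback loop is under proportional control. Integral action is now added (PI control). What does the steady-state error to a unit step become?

Adding integral action puts a pole at s = 0 in the forward path, raising the system type to 1; a type-1 loop has zero steady-state error to a step.

0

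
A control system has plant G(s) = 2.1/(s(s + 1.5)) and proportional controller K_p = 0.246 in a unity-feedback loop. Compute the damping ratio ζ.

ζ = 1.04

The closed-loop denominator is s(s+1.5) + 0.246·2.1 = s² + 1.5s + 0.5166.
So ω_n² = 0.5166 ⇒ ω_n = 0.7187 rad/s, and ζ = 1.5/(2ω_n) = 1.04.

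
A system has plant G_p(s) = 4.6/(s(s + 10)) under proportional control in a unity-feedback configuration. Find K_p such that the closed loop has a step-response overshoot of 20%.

K_p = 26.1

From %OS = 100·exp(−πζ/√(1−ζ²)) = 20%, ζ = −ln(0.2)/√(π²+ln²(0.2)) = 0.4559.
Characteristic equation s² + 10s + 4.6K_p = 0 gives ζ = 10/(2√(4.6K_p)).
Setting ζ = 0.4559: √(4.6K_p) = 10/(2·0.4559) = 10.97, so K_p = 120.3/4.6 = 26.1.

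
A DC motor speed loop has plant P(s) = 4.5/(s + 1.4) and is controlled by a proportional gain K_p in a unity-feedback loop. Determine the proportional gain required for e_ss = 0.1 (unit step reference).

The loop is type 0, so e_ss(step) = 1/(1 + K_pos) with K_pos = K_p·P(0).
P(0) = 3.214. Require 1/(1 + K_p·3.214) = 0.1, so 1 + 3.214·K_p = 10.
K_p = (10 − 1)/3.214 = 2.8.

K_p = 2.8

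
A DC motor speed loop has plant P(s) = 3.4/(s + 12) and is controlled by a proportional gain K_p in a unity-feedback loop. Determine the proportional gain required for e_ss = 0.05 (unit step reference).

K_p = 67.1

For a type-0 loop with proportional control, e_ss = 1/(1 + K_p·P(0)).
P(0) = 0.2833. Require 1/(1 + K_p·0.2833) = 0.05, so 1 + 0.2833·K_p = 20.
K_p = (20 − 1)/0.2833 = 67.1.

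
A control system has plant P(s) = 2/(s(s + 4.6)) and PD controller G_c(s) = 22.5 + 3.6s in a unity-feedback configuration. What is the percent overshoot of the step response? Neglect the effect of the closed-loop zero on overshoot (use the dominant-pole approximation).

0.301%

Forward path: (22.5 + 3.6s)·2/(s(s+4.6)). The closed-loop characteristic equation is s² + (4.6 + 2·3.6)s + 2·22.5 = 0.
That is s² + 11.8s + 45 = 0, so ω_n = 6.708 rad/s and ζ = 11.8/(2·6.708) = 0.8795.
%OS = 100·exp(−πζ/√(1−ζ²)) = 0.301%.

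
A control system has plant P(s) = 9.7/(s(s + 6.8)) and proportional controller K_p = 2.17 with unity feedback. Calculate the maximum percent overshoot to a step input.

3.12%

The closed-loop denominator s² + 6.8s + 21.05 gives ω_n = √21.05 = 4.588 and ζ = 6.8/(2ω_n) = 0.7411.
%OS = 100·exp(−πζ/√(1−ζ²)) = 100·exp(−π·0.7411/√0.4508) = 3.12%.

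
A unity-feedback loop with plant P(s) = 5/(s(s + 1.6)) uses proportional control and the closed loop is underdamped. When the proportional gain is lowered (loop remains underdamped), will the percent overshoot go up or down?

decrease

ζ = 1.6/(2√(5K_p)) rises as K_p falls; higher damping means less overshoot.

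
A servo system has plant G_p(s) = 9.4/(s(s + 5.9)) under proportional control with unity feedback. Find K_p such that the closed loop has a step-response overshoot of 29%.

K_p = 6.89

From %OS = 100·exp(−πζ/√(1−ζ²)) = 29%, ζ = −ln(0.29)/√(π²+ln²(0.29)) = 0.3666.
Characteristic equation s² + 5.9s + 9.4K_p = 0 gives ζ = 5.9/(2√(9.4K_p)).
Setting ζ = 0.3666: √(9.4K_p) = 5.9/(2·0.3666) = 8.047, so K_p = 64.75/9.4 = 6.89.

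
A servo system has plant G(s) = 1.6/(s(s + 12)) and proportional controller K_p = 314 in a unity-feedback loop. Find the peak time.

From 1 + K_pG(s) = 0: s² + 12s + 502.4 = 0 ⇒ ω_n = 22.41, ζ = 0.2677.
Damped frequency ω_d = ω_n√(1−ζ²) = 21.6 rad/s, so peak time T_p = π/ω_d = 0.145 s.

T_p = 0.145 s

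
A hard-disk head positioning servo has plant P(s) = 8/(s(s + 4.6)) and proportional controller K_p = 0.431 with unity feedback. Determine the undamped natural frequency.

1 + K_p·P(s) = 0 gives s² + 4.6s + 3.448 = 0.
So ω_n² = 3.448 ⇒ ω_n = 1.857 rad/s, and ζ = 4.6/(2ω_n) = 1.24.

ω_n = 1.86 rad/s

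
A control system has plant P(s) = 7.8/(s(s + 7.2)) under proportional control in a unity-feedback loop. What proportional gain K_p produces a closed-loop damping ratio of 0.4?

Closed-loop characteristic equation: s² + 7.2s + K_p·7.8 = 0.
So ω_n = √(7.8K_p) and 2ζω_n = 7.2, giving ζ = 7.2/(2√(7.8K_p)).
Setting ζ = 0.4: √(7.8K_p) = 7.2/(2·0.4) = 9, so K_p = 81/7.8 = 10.4.

K_p = 10.4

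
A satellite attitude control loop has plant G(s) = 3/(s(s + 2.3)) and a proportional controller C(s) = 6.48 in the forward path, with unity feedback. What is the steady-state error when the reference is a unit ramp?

The loop has one pole at the origin (type 1). Velocity error constant K_v = lim_{s→0} s·C(s)G(s) = 6.48·3/2.3 = 8.452.
Steady-state error to a unit ramp: e_ss = 1/K_v = 0.118.

0.118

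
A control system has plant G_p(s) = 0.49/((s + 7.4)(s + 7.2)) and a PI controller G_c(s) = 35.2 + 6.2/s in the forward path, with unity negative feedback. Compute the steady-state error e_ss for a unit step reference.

0

The open loop G_c(s)G_p(s) has a pole at the origin (type 1), so the static position error constant is infinite and e_ss = 1/(1+∞) = 0.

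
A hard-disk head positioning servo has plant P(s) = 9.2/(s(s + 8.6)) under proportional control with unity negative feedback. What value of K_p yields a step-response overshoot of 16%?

K_p = 7.92

From %OS = 100·exp(−πζ/√(1−ζ²)) = 16%, ζ = −ln(0.16)/√(π²+ln²(0.16)) = 0.5039.
Characteristic equation s² + 8.6s + 9.2K_p = 0 gives ζ = 8.6/(2√(9.2K_p)).
Setting ζ = 0.5039: √(9.2K_p) = 8.6/(2·0.5039) = 8.534, so K_p = 72.83/9.2 = 7.92.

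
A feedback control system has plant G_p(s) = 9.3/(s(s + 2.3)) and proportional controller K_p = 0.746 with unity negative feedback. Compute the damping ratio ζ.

ζ = 0.437

With unity feedback the closed-loop characteristic equation is s² + 2.3s + 0.746·9.3 = s² + 2.3s + 6.938 = 0.
Matching s² + 2ζω_n s + ω_n²: ω_n = √6.938 = 2.634 rad/s and 2ζω_n = 2.3, so ζ = 2.3/(2·2.634) = 0.437.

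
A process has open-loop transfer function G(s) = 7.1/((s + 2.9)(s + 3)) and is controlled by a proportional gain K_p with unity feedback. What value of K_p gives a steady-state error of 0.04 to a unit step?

Steady-state error for a unit step on this type-0 loop is 1/(1 + K_p·G(0)).
G(0) = 0.8161. Require 1/(1 + K_p·0.8161) = 0.04, so 1 + 0.8161·K_p = 25.
K_p = (25 − 1)/0.8161 = 29.4.

K_p = 29.4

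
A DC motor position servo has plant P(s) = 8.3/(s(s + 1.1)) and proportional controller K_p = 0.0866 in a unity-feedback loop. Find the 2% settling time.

The closed-loop denominator s² + 1.1s + 0.7188 gives ω_n = √0.7188 = 0.8478 and ζ = 1.1/(2ω_n) = 0.6487.
2% settling time T_s ≈ 4/(ζω_n) = 4/0.55 = 7.27 s.

T_s ≈ 7.27 s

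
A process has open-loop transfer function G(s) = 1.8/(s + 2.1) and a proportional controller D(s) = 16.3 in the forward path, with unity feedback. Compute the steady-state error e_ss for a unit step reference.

0.0668

The loop is type 0. Static position error constant K_pos = D(0)·G(0) = 16.3·0.8571 = 13.97.
Steady-state error to a unit step: e_ss = 1/(1+K_pos) = 1/14.97 = 0.0668.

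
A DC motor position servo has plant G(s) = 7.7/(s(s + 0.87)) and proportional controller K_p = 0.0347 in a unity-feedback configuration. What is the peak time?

Closed-loop characteristic equation: s² + 0.87s + 0.2672 = 0, so ω_n = 0.5169 rad/s and ζ = 0.87/(2·0.5169) = 0.8415.
Damped frequency ω_d = ω_n√(1−ζ²) = 0.2792 rad/s, so peak time T_p = π/ω_d = 11.3 s.

T_p = 11.3 s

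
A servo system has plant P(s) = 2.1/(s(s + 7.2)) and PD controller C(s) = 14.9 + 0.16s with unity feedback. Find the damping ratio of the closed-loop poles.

Forward path: (14.9 + 0.16s)·2.1/(s(s+7.2)). The closed-loop characteristic equation is s² + (7.2 + 2.1·0.16)s + 2.1·14.9 = 0.
That is s² + 7.536s + 31.29 = 0, so ω_n = 5.594 rad/s and ζ = 7.536/(2·5.594) = 0.6736.

ζ = 0.674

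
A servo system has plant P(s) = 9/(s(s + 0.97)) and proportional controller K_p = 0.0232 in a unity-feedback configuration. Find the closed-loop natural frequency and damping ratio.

1 + K_p·P(s) = 0 gives s² + 0.97s + 0.2088 = 0.
So ω_n² = 0.2088 ⇒ ω_n = 0.4569 rad/s, and ζ = 0.97/(2ω_n) = 1.06.

ω_n = 0.457 rad/s, ζ = 1.06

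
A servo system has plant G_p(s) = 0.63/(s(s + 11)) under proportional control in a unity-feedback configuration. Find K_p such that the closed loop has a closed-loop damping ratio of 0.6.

Closed-loop characteristic equation: s² + 11s + K_p·0.63 = 0.
So ω_n = √(0.63K_p) and 2ζω_n = 11, giving ζ = 11/(2√(0.63K_p)).
Setting ζ = 0.6: √(0.63K_p) = 11/(2·0.6) = 9.167, so K_p = 84.03/0.63 = 133.

K_p = 133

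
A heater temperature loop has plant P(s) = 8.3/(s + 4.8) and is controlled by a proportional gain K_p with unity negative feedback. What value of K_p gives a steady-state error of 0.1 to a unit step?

The loop is type 0, so e_ss(step) = 1/(1 + K_pos) with K_pos = K_p·P(0).
P(0) = 1.729. Require 1/(1 + K_p·1.729) = 0.1, so 1 + 1.729·K_p = 10.
K_p = (10 − 1)/1.729 = 5.2.

K_p = 5.2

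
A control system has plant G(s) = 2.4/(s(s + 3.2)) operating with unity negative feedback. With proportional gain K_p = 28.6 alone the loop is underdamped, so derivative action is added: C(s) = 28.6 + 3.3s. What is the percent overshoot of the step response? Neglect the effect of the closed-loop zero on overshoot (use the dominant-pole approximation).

5.82%

Forward path: (28.6 + 3.3s)·2.4/(s(s+3.2)). The closed-loop characteristic equation is s² + (3.2 + 2.4·3.3)s + 2.4·28.6 = 0.
That is s² + 11.12s + 68.64 = 0, so ω_n = 8.285 rad/s and ζ = 11.12/(2·8.285) = 0.6711.
%OS = 100·exp(−πζ/√(1−ζ²)) = 5.82%.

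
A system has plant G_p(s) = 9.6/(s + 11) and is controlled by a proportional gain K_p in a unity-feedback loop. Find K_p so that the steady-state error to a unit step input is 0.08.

K_p = 13.2

For a type-0 loop with proportional control, e_ss = 1/(1 + K_p·G_p(0)).
G_p(0) = 0.8727. Require 1/(1 + K_p·0.8727) = 0.08, so 1 + 0.8727·K_p = 12.5.
K_p = (12.5 − 1)/0.8727 = 13.2.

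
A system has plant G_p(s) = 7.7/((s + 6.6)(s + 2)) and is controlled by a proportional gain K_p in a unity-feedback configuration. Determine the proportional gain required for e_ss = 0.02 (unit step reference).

Steady-state error for a unit step on this type-0 loop is 1/(1 + K_p·G_p(0)).
G_p(0) = 0.5833. Require 1/(1 + K_p·0.5833) = 0.02, so 1 + 0.5833·K_p = 50.
K_p = (50 − 1)/0.5833 = 84.

K_p = 84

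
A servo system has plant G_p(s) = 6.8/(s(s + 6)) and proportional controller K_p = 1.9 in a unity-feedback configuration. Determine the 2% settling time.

T_s ≈ 1.33 s

The closed-loop denominator s² + 6s + 12.92 gives ω_n = √12.92 = 3.594 and ζ = 6/(2ω_n) = 0.8346.
2% settling time T_s ≈ 4/(ζω_n) = 4/3 = 1.33 s.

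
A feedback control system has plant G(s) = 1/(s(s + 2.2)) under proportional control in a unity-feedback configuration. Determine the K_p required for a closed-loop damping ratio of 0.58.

Closed-loop characteristic equation: s² + 2.2s + K_p·1 = 0.
So ω_n = √(1K_p) and 2ζω_n = 2.2, giving ζ = 2.2/(2√(1K_p)).
Setting ζ = 0.58: √(1K_p) = 2.2/(2·0.58) = 1.897, so K_p = 3.597/1 = 3.6.

K_p = 3.6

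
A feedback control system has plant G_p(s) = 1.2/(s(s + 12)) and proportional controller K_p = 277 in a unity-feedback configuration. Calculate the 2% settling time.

Closed-loop characteristic equation: s² + 12s + 332.4 = 0, so ω_n = 18.23 rad/s and ζ = 12/(2·18.23) = 0.3291.
2% settling time T_s ≈ 4/(ζω_n) = 4/6 = 0.667 s.

T_s ≈ 0.667 s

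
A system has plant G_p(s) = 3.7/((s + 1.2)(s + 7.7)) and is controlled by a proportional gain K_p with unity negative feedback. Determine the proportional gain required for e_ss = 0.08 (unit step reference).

Steady-state error for a unit step on this type-0 loop is 1/(1 + K_p·G_p(0)).
G_p(0) = 0.4004. Require 1/(1 + K_p·0.4004) = 0.08, so 1 + 0.4004·K_p = 12.5.
K_p = (12.5 − 1)/0.4004 = 28.7.

K_p = 28.7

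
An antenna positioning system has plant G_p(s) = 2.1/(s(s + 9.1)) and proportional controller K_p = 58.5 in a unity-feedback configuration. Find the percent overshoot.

24.3%

From 1 + K_pG_p(s) = 0: s² + 9.1s + 122.9 = 0 ⇒ ω_n = 11.08, ζ = 0.4105.
%OS = 100·exp(−πζ/√(1−ζ²)) = 100·exp(−π·0.4105/√0.8315) = 24.3%.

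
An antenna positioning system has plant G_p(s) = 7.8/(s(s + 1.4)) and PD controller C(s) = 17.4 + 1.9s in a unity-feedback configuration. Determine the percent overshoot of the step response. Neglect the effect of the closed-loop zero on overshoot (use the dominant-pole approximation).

4.75%

Forward path: (17.4 + 1.9s)·7.8/(s(s+1.4)). The closed-loop characteristic equation is s² + (1.4 + 7.8·1.9)s + 7.8·17.4 = 0.
That is s² + 16.22s + 135.7 = 0, so ω_n = 11.65 rad/s and ζ = 16.22/(2·11.65) = 0.6961.
%OS = 100·exp(−πζ/√(1−ζ²)) = 4.75%.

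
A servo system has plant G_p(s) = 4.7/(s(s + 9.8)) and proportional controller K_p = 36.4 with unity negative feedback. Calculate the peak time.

T_p = 0.259 s

Closed-loop characteristic equation: s² + 9.8s + 171.1 = 0, so ω_n = 13.08 rad/s and ζ = 9.8/(2·13.08) = 0.3746.
Damped frequency ω_d = ω_n√(1−ζ²) = 12.13 rad/s, so peak time T_p = π/ω_d = 0.259 s.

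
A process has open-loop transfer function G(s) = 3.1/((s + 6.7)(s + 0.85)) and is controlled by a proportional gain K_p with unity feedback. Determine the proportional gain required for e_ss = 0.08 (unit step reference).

Steady-state error for a unit step on this type-0 loop is 1/(1 + K_p·G(0)).
G(0) = 0.5443. Require 1/(1 + K_p·0.5443) = 0.08, so 1 + 0.5443·K_p = 12.5.
K_p = (12.5 − 1)/0.5443 = 21.1.

K_p = 21.1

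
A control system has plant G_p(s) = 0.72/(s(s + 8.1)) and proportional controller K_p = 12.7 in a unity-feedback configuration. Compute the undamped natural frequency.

ω_n = 3.02 rad/s

With unity feedback the closed-loop characteristic equation is s² + 8.1s + 12.7·0.72 = s² + 8.1s + 9.144 = 0.
So ω_n² = 9.144 ⇒ ω_n = 3.024 rad/s, and ζ = 8.1/(2ω_n) = 1.34.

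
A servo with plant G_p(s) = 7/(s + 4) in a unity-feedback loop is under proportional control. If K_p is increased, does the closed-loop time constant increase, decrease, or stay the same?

The closed-loop bandwidth 4+K_p·7 grows with K_p, so τ shrinks.

decrease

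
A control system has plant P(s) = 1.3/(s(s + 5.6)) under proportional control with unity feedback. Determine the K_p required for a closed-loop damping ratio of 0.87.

Closed-loop characteristic equation: s² + 5.6s + K_p·1.3 = 0.
So ω_n = √(1.3K_p) and 2ζω_n = 5.6, giving ζ = 5.6/(2√(1.3K_p)).
Setting ζ = 0.87: √(1.3K_p) = 5.6/(2·0.87) = 3.218, so K_p = 10.36/1.3 = 7.97.

K_p = 7.97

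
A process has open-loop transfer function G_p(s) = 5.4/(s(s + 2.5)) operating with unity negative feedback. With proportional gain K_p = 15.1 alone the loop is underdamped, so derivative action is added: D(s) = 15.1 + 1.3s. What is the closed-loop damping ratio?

Forward path: (15.1 + 1.3s)·5.4/(s(s+2.5)). The closed-loop characteristic equation is s² + (2.5 + 5.4·1.3)s + 5.4·15.1 = 0.
That is s² + 9.52s + 81.54 = 0, so ω_n = 9.03 rad/s and ζ = 9.52/(2·9.03) = 0.5271.

ζ = 0.527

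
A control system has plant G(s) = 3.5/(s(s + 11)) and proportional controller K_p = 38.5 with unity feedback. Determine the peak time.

From 1 + K_pG(s) = 0: s² + 11s + 134.8 = 0 ⇒ ω_n = 11.61, ζ = 0.4738.
Damped frequency ω_d = ω_n√(1−ζ²) = 10.22 rad/s, so peak time T_p = π/ω_d = 0.307 s.

T_p = 0.307 s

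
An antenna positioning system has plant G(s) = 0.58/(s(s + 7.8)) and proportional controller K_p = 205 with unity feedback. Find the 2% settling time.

T_s ≈ 1.03 s

The closed-loop denominator s² + 7.8s + 118.9 gives ω_n = √118.9 = 10.9 and ζ = 7.8/(2ω_n) = 0.3577.
2% settling time T_s ≈ 4/(ζω_n) = 4/3.9 = 1.03 s.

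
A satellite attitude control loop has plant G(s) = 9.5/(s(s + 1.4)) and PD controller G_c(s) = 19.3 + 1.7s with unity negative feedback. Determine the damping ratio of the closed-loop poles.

Forward path: (19.3 + 1.7s)·9.5/(s(s+1.4)). The closed-loop characteristic equation is s² + (1.4 + 9.5·1.7)s + 9.5·19.3 = 0.
That is s² + 17.55s + 183.3 = 0, so ω_n = 13.54 rad/s and ζ = 17.55/(2·13.54) = 0.648.

ζ = 0.648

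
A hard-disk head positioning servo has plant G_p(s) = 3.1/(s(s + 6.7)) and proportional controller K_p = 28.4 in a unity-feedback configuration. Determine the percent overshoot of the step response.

The closed-loop denominator s² + 6.7s + 88.04 gives ω_n = √88.04 = 9.383 and ζ = 6.7/(2ω_n) = 0.357.
%OS = 100·exp(−πζ/√(1−ζ²)) = 100·exp(−π·0.357/√0.8725) = 30.1%.

30.1%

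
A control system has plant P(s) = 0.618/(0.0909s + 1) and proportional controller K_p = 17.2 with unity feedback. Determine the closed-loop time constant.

τ = 0.00782 s

Closed loop: T(s) = K_p·P/(1+K_p·P) = 10.63/(0.0909s + 1 + 10.63), with pole at s = −(1 + 10.63)/0.0909 = −127.9.
Closed-loop time constant τ = 1/127.9 = 0.00782 s.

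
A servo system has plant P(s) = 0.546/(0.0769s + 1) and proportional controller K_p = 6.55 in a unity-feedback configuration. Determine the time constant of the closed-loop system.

τ = 0.0168 s

Closed loop: T(s) = K_p·P/(1+K_p·P) = 3.576/(0.0769s + 1 + 3.576), with pole at s = −(1 + 3.576)/0.0769 = −59.51.
Closed-loop time constant τ = 1/59.51 = 0.0168 s.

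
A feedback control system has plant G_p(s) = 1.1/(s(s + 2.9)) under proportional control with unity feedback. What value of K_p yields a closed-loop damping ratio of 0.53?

K_p = 6.8

Closed-loop characteristic equation: s² + 2.9s + K_p·1.1 = 0.
So ω_n = √(1.1K_p) and 2ζω_n = 2.9, giving ζ = 2.9/(2√(1.1K_p)).
Setting ζ = 0.53: √(1.1K_p) = 2.9/(2·0.53) = 2.736, so K_p = 7.485/1.1 = 6.8.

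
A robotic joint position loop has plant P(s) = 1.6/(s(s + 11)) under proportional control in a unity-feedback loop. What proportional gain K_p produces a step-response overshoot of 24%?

K_p = 111

From %OS = 100·exp(−πζ/√(1−ζ²)) = 24%, ζ = −ln(0.24)/√(π²+ln²(0.24)) = 0.4136.
Characteristic equation s² + 11s + 1.6K_p = 0 gives ζ = 11/(2√(1.6K_p)).
Setting ζ = 0.4136: √(1.6K_p) = 11/(2·0.4136) = 13.3, so K_p = 176.8/1.6 = 111.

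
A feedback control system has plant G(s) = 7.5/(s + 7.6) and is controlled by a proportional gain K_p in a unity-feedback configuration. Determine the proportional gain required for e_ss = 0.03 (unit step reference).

K_p = 32.8

For a type-0 loop with proportional control, e_ss = 1/(1 + K_p·G(0)).
G(0) = 0.9868. Require 1/(1 + K_p·0.9868) = 0.03, so 1 + 0.9868·K_p = 33.33.
K_p = (33.33 − 1)/0.9868 = 32.8.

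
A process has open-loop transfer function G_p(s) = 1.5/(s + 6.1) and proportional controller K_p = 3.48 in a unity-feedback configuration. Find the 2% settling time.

Closed-loop transfer function: T(s) = K_p·G_p(s)/(1 + K_p·G_p(s)) = 5.22/(s + 6.1 + 5.22) = 5.22/(s + 11.32).
Time constant τ = 1/11.32 = 0.08834 s, so the 2% settling time is about 4τ = 0.353 s.

T_s ≈ 0.353 s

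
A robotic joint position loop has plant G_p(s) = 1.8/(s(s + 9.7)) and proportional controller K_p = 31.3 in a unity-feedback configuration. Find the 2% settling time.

The closed-loop denominator s² + 9.7s + 56.34 gives ω_n = √56.34 = 7.506 and ζ = 9.7/(2ω_n) = 0.6461.
2% settling time T_s ≈ 4/(ζω_n) = 4/4.85 = 0.825 s.

T_s ≈ 0.825 s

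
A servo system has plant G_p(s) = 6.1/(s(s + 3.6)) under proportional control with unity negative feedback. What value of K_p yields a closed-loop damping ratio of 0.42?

K_p = 3.01

Closed-loop characteristic equation: s² + 3.6s + K_p·6.1 = 0.
So ω_n = √(6.1K_p) and 2ζω_n = 3.6, giving ζ = 3.6/(2√(6.1K_p)).
Setting ζ = 0.42: √(6.1K_p) = 3.6/(2·0.42) = 4.286, so K_p = 18.37/6.1 = 3.01.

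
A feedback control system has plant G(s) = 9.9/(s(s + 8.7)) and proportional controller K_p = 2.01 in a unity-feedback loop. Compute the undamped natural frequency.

ω_n = 4.46 rad/s

With unity feedback the closed-loop characteristic equation is s² + 8.7s + 2.01·9.9 = s² + 8.7s + 19.9 = 0.
So ω_n² = 19.9 ⇒ ω_n = 4.461 rad/s, and ζ = 8.7/(2ω_n) = 0.975.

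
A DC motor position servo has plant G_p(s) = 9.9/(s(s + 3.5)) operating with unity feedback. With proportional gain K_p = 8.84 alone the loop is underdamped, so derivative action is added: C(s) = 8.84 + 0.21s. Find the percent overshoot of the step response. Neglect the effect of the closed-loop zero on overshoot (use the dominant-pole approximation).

Forward path: (8.84 + 0.21s)·9.9/(s(s+3.5)). The closed-loop characteristic equation is s² + (3.5 + 9.9·0.21)s + 9.9·8.84 = 0.
That is s² + 5.579s + 87.52 = 0, so ω_n = 9.355 rad/s and ζ = 5.579/(2·9.355) = 0.2982.
%OS = 100·exp(−πζ/√(1−ζ²)) = 37.5%.

37.5%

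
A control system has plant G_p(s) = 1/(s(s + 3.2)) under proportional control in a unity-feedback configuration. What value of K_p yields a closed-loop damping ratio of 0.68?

K_p = 5.54

Closed-loop characteristic equation: s² + 3.2s + K_p·1 = 0.
So ω_n = √(1K_p) and 2ζω_n = 3.2, giving ζ = 3.2/(2√(1K_p)).
Setting ζ = 0.68: √(1K_p) = 3.2/(2·0.68) = 2.353, so K_p = 5.536/1 = 5.54.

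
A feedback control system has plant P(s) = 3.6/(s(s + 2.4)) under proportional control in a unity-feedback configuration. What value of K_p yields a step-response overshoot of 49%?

K_p = 8.16

From %OS = 100·exp(−πζ/√(1−ζ²)) = 49%, ζ = −ln(0.49)/√(π²+ln²(0.49)) = 0.2214.
Characteristic equation s² + 2.4s + 3.6K_p = 0 gives ζ = 2.4/(2√(3.6K_p)).
Setting ζ = 0.2214: √(3.6K_p) = 2.4/(2·0.2214) = 5.419, so K_p = 29.37/3.6 = 8.16.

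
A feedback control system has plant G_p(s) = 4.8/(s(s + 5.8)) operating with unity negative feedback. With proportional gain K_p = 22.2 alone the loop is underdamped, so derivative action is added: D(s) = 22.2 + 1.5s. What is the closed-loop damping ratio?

Forward path: (22.2 + 1.5s)·4.8/(s(s+5.8)). The closed-loop characteristic equation is s² + (5.8 + 4.8·1.5)s + 4.8·22.2 = 0.
That is s² + 13s + 106.6 = 0, so ω_n = 10.32 rad/s and ζ = 13/(2·10.32) = 0.6297.

ζ = 0.63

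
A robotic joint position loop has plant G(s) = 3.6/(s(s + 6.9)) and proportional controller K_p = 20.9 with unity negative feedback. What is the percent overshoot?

25.6%

Closed-loop characteristic equation: s² + 6.9s + 75.24 = 0, so ω_n = 8.674 rad/s and ζ = 6.9/(2·8.674) = 0.3977.
%OS = 100·exp(−πζ/√(1−ζ²)) = 100·exp(−π·0.3977/√0.8418) = 25.6%.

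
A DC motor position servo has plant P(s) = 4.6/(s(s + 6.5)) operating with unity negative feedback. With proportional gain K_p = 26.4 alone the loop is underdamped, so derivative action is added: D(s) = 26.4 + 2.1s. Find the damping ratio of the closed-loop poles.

ζ = 0.733

Forward path: (26.4 + 2.1s)·4.6/(s(s+6.5)). The closed-loop characteristic equation is s² + (6.5 + 4.6·2.1)s + 4.6·26.4 = 0.
That is s² + 16.16s + 121.4 = 0, so ω_n = 11.02 rad/s and ζ = 16.16/(2·11.02) = 0.7332.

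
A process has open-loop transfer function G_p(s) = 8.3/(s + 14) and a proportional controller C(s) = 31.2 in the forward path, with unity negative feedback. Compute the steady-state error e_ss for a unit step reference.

0.0513

The loop is type 0. Static position error constant K_pos = C(0)·G_p(0) = 31.2·0.5929 = 18.5.
Steady-state error to a unit step: e_ss = 1/(1+K_pos) = 1/19.5 = 0.0513.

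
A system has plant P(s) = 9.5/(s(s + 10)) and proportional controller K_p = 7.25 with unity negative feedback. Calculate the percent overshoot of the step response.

Closed-loop characteristic equation: s² + 10s + 68.88 = 0, so ω_n = 8.299 rad/s and ζ = 10/(2·8.299) = 0.6025.
%OS = 100·exp(−πζ/√(1−ζ²)) = 100·exp(−π·0.6025/√0.637) = 9.33%.

9.33%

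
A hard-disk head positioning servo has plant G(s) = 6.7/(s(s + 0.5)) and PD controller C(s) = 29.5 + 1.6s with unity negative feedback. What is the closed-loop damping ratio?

Forward path: (29.5 + 1.6s)·6.7/(s(s+0.5)). The closed-loop characteristic equation is s² + (0.5 + 6.7·1.6)s + 6.7·29.5 = 0.
That is s² + 11.22s + 197.7 = 0, so ω_n = 14.06 rad/s and ζ = 11.22/(2·14.06) = 0.399.

ζ = 0.399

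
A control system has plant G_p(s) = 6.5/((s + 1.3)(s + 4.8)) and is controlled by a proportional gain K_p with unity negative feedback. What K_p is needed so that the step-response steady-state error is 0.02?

Steady-state error for a unit step on this type-0 loop is 1/(1 + K_p·G_p(0)).
G_p(0) = 1.042. Require 1/(1 + K_p·1.042) = 0.02, so 1 + 1.042·K_p = 50.
K_p = (50 − 1)/1.042 = 47.

K_p = 47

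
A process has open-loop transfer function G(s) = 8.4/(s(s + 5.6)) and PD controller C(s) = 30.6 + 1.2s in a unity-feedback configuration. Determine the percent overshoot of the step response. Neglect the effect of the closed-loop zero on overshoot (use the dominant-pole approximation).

Forward path: (30.6 + 1.2s)·8.4/(s(s+5.6)). The closed-loop characteristic equation is s² + (5.6 + 8.4·1.2)s + 8.4·30.6 = 0.
That is s² + 15.68s + 257 = 0, so ω_n = 16.03 rad/s and ζ = 15.68/(2·16.03) = 0.489.
%OS = 100·exp(−πζ/√(1−ζ²)) = 17.2%.

17.2%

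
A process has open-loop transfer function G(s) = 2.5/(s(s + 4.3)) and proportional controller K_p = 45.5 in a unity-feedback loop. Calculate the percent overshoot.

The closed-loop denominator s² + 4.3s + 113.8 gives ω_n = √113.8 = 10.67 and ζ = 4.3/(2ω_n) = 0.2016.
%OS = 100·exp(−πζ/√(1−ζ²)) = 100·exp(−π·0.2016/√0.9594) = 52.4%.

52.4%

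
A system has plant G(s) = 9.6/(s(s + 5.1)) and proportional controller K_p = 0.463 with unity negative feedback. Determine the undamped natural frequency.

1 + K_p·G(s) = 0 gives s² + 5.1s + 4.445 = 0.
So ω_n² = 4.445 ⇒ ω_n = 2.108 rad/s, and ζ = 5.1/(2ω_n) = 1.21.

ω_n = 2.11 rad/s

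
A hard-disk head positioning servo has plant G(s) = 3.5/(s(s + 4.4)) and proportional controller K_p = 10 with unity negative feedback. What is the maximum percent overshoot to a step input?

From 1 + K_pG(s) = 0: s² + 4.4s + 35 = 0 ⇒ ω_n = 5.916, ζ = 0.3719.
%OS = 100·exp(−πζ/√(1−ζ²)) = 100·exp(−π·0.3719/√0.8617) = 28.4%.

28.4%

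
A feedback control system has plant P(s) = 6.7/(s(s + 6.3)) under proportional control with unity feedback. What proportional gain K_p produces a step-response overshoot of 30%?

From %OS = 100·exp(−πζ/√(1−ζ²)) = 30%, ζ = −ln(0.3)/√(π²+ln²(0.3)) = 0.3579.
Characteristic equation s² + 6.3s + 6.7K_p = 0 gives ζ = 6.3/(2√(6.7K_p)).
Setting ζ = 0.3579: √(6.7K_p) = 6.3/(2·0.3579) = 8.802, so K_p = 77.48/6.7 = 11.6.

K_p = 11.6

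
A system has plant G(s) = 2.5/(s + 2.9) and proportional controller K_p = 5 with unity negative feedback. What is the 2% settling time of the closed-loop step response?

T_s ≈ 0.26 s

Closed-loop transfer function: T(s) = K_p·G(s)/(1 + K_p·G(s)) = 12.5/(s + 2.9 + 12.5) = 12.5/(s + 15.4).
Time constant τ = 1/15.4 = 0.06494 s, so the 2% settling time is about 4τ = 0.26 s.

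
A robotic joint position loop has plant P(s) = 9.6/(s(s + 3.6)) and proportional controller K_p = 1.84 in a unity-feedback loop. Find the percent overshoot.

22.6%

The closed-loop denominator s² + 3.6s + 17.66 gives ω_n = √17.66 = 4.203 and ζ = 3.6/(2ω_n) = 0.4283.
%OS = 100·exp(−πζ/√(1−ζ²)) = 100·exp(−π·0.4283/√0.8166) = 22.6%.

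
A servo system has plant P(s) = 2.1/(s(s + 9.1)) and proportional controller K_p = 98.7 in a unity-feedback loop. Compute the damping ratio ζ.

ζ = 0.316

The closed-loop denominator is s(s+9.1) + 98.7·2.1 = s² + 9.1s + 207.3.
Matching s² + 2ζω_n s + ω_n²: ω_n = √207.3 = 14.4 rad/s and 2ζω_n = 9.1, so ζ = 9.1/(2·14.4) = 0.316.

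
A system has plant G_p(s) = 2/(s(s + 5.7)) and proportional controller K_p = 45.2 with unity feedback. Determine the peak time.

T_p = 0.346 s

From 1 + K_pG_p(s) = 0: s² + 5.7s + 90.4 = 0 ⇒ ω_n = 9.508, ζ = 0.2998.
Damped frequency ω_d = ω_n√(1−ζ²) = 9.071 rad/s, so peak time T_p = π/ω_d = 0.346 s.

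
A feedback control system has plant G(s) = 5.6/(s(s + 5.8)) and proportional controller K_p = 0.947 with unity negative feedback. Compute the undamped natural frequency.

1 + K_p·G(s) = 0 gives s² + 5.8s + 5.303 = 0.
So ω_n² = 5.303 ⇒ ω_n = 2.303 rad/s, and ζ = 5.8/(2ω_n) = 1.26.

ω_n = 2.3 rad/s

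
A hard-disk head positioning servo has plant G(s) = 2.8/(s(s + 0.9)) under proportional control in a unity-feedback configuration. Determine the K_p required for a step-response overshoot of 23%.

K_p = 0.403

From %OS = 100·exp(−πζ/√(1−ζ²)) = 23%, ζ = −ln(0.23)/√(π²+ln²(0.23)) = 0.4237.
Characteristic equation s² + 0.9s + 2.8K_p = 0 gives ζ = 0.9/(2√(2.8K_p)).
Setting ζ = 0.4237: √(2.8K_p) = 0.9/(2·0.4237) = 1.062, so K_p = 1.128/2.8 = 0.403.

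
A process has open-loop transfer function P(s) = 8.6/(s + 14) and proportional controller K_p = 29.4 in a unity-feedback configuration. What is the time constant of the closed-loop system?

τ = 0.00375 s

Closed-loop transfer function: T(s) = K_p·P(s)/(1 + K_p·P(s)) = 252.8/(s + 14 + 252.8) = 252.8/(s + 266.8).
Time constant τ = 1/266.8 = 0.00375 s.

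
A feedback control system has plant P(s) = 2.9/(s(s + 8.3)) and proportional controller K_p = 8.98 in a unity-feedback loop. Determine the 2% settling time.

From 1 + K_pP(s) = 0: s² + 8.3s + 26.04 = 0 ⇒ ω_n = 5.103, ζ = 0.8132.
2% settling time T_s ≈ 4/(ζω_n) = 4/4.15 = 0.964 s.

T_s ≈ 0.964 s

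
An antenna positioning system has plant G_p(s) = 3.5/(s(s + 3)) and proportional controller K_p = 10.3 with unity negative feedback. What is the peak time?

Closed-loop characteristic equation: s² + 3s + 36.05 = 0, so ω_n = 6.004 rad/s and ζ = 3/(2·6.004) = 0.2498.
Damped frequency ω_d = ω_n√(1−ζ²) = 5.814 rad/s, so peak time T_p = π/ω_d = 0.54 s.

T_p = 0.54 s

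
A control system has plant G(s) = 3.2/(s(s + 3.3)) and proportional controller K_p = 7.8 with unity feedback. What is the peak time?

T_p = 0.666 s

Closed-loop characteristic equation: s² + 3.3s + 24.96 = 0, so ω_n = 4.996 rad/s and ζ = 3.3/(2·4.996) = 0.3303.
Damped frequency ω_d = ω_n√(1−ζ²) = 4.716 rad/s, so peak time T_p = π/ω_d = 0.666 s.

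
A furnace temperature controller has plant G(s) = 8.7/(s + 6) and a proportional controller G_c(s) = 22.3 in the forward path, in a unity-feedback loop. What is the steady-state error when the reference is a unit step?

0.03

The loop is type 0. Static position error constant K_pos = G_c(0)·G(0) = 22.3·1.45 = 32.34.
Steady-state error to a unit step: e_ss = 1/(1+K_pos) = 1/33.34 = 0.03.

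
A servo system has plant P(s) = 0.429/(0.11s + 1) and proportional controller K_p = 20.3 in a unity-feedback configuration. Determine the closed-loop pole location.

s = -88.26

Closed loop: T(s) = K_p·P/(1+K_p·P) = 8.709/(0.11s + 1 + 8.709), with pole at s = −(1 + 8.709)/0.11 = −88.26.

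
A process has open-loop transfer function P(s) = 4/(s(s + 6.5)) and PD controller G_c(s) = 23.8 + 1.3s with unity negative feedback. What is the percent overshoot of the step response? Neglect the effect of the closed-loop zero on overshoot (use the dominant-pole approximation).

Forward path: (23.8 + 1.3s)·4/(s(s+6.5)). The closed-loop characteristic equation is s² + (6.5 + 4·1.3)s + 4·23.8 = 0.
That is s² + 11.7s + 95.2 = 0, so ω_n = 9.757 rad/s and ζ = 11.7/(2·9.757) = 0.5996.
%OS = 100·exp(−πζ/√(1−ζ²)) = 9.5%.

9.5%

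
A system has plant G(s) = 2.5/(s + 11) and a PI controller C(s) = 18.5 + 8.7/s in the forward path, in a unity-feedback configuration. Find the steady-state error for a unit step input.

The open loop C(s)G(s) has a pole at the origin (type 1), so the static position error constant is infinite and e_ss = 1/(1+∞) = 0.

0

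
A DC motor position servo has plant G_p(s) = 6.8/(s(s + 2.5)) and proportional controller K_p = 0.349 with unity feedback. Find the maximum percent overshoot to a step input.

Closed-loop characteristic equation: s² + 2.5s + 2.373 = 0, so ω_n = 1.541 rad/s and ζ = 2.5/(2·1.541) = 0.8114.
%OS = 100·exp(−πζ/√(1−ζ²)) = 100·exp(−π·0.8114/√0.3416) = 1.28%.

1.28%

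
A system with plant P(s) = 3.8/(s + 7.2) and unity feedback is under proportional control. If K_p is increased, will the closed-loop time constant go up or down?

Closed-loop pole is at s = −(7.2+K_p·3.8); larger K_p moves it further left, so τ = 1/(7.2+K_p·3.8) decreases.

decrease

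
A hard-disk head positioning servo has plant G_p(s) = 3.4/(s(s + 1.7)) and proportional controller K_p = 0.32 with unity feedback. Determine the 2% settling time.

T_s ≈ 4.71 s

Closed-loop characteristic equation: s² + 1.7s + 1.088 = 0, so ω_n = 1.043 rad/s and ζ = 1.7/(2·1.043) = 0.8149.
2% settling time T_s ≈ 4/(ζω_n) = 4/0.85 = 4.71 s.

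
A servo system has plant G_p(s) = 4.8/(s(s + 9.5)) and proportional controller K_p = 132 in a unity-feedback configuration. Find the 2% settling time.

T_s ≈ 0.842 s

The closed-loop denominator s² + 9.5s + 633.6 gives ω_n = √633.6 = 25.17 and ζ = 9.5/(2ω_n) = 0.1887.
2% settling time T_s ≈ 4/(ζω_n) = 4/4.75 = 0.842 s.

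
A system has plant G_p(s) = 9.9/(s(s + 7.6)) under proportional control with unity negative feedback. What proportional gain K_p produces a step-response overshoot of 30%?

From %OS = 100·exp(−πζ/√(1−ζ²)) = 30%, ζ = −ln(0.3)/√(π²+ln²(0.3)) = 0.3579.
Characteristic equation s² + 7.6s + 9.9K_p = 0 gives ζ = 7.6/(2√(9.9K_p)).
Setting ζ = 0.3579: √(9.9K_p) = 7.6/(2·0.3579) = 10.62, so K_p = 112.8/9.9 = 11.4.

K_p = 11.4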